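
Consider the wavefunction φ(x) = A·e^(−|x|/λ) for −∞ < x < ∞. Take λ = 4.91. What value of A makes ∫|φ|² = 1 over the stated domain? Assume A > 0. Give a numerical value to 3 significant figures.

A ≈ 0.451

We need A² ∫|f|² dx = 1, taking the integral from −∞ to ∞.
With φ = A·e^(−|x|/λ), the integral evaluates to A²·[λ].
Setting this equal to 1 gives A² = 1/(λ).
With λ = 4.91: A² = 0.2037 and A = 0.4513.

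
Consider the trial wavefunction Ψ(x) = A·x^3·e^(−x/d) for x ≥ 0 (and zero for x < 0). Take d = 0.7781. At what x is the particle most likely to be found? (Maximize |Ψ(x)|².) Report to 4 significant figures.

x ≈ 2.334

Set d/dx [|Ψ(x)|²] = 0 and solve for x > 0.
Solving yields x = 3·d.
With d = 0.7781, the most probable position is 2.3343.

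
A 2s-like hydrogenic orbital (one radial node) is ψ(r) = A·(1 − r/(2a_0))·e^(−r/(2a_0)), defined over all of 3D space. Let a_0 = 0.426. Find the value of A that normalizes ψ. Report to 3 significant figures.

A ≈ 0.717

Normalization requires ∫|ψ|² 4πr² dr = 1, integrated from 0 to ∞.
(Spherical symmetry: dV = 4πr² dr.)
With ∫₀^∞ r^4 e^(−αr) dr = 4!/α^5, carrying out the integral gives A² · 8·π·a_0^3.
Setting this equal to 1 gives A² = 1/(8·π·a_0^3).
Substituting a_0 = 0.426 gives A² = 0.5147, so A = 0.7174.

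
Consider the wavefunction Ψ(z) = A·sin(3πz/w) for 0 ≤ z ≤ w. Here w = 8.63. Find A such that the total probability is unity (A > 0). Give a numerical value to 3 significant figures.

The normalization condition is ∫|Ψ|² dz = 1 from 0 to w.
With ∫₀^w sin²(nπz/w) dz = w/2, the integral (without the A² prefactor) comes out to w/2.
Setting this equal to 1 gives A² = 1/(w/2).
Plugging in w = 8.63 yields A = 0.4814.

A ≈ 0.481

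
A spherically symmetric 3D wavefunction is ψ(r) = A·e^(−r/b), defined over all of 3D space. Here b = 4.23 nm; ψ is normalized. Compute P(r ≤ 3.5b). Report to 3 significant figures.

P ≈ 0.970

With dV = 4πr²dr, the probability is ∫|ψ|² dV over r ≤ 3.5b.
A² is fixed by ∫₀^∞ 4πr²|ψ|² dr = 1, i.e. A² = (π·b^3)^(−1).
Substituting u = r/b, A², 4π and the length scale all cancel in the ratio: P = ∫_{0}^{3.5} u^2·e^(-2·u) du / ∫_{0}^{∞} u^2·e^(-2·u) du.
Using ∫ u^2·e^(-2·u) du = -(2·u^2 + 2·u + 1)·e^(-2·u)/4, the numerator is 1/4 - 65·e^(-7)/8 and the denominator is 1/4.
The region integral divided by the full integral gives P = 0.9704.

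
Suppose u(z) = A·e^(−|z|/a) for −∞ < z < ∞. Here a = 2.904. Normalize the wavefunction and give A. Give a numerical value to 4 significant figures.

Require ∫ |u|² dz = 1 over the whole domain.
The integral (without the A² prefactor) comes out to a.
Setting this equal to 1 gives A² = 1/(a).
Plugging in a = 2.904 yields A = 0.58682.

A ≈ 0.5868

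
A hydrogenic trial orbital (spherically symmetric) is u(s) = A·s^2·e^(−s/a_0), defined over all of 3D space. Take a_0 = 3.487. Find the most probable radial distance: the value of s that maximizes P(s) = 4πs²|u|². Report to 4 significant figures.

s ≈ 10.46

The maximum of P(s) = 4πs²|u|² occurs where its derivative vanishes.
This gives s = 3·a_0.
With a_0 = 3.487, the most probable radial distance is 10.461.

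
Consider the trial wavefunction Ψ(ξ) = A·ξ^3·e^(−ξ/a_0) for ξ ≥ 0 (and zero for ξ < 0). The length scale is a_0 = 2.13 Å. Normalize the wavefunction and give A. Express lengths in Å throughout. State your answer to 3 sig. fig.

A ≈ 0.0299 Å^(-7/2)

The normalization condition is ∫|Ψ|² dξ = 1 from 0 to ∞.
With ∫₀^∞ ξ^6 e^(−αξ) dξ = 6!/α^7, the integral (without the A² prefactor) comes out to 45·a_0^7/8.
Substituting a_0 = 2.13 gives A² = 0.0008938, so A = 0.02990.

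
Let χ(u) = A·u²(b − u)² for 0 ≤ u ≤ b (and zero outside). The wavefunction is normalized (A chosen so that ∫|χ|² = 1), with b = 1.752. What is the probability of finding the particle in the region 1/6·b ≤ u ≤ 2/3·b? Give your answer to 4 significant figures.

P = ∫_{1/6·b}^{2/3·b} |χ(u)|² du.
With A² fixed by ∫|χ|² = 1, i.e. A² = (b^9/630)^(−1), substitute and integrate.
Substituting t = u/b, A² and the length scale cancel in the ratio: P = ∫_{1/6}^{2/3} t^4·(1 - t)^4 dt / ∫_{0}^{1} t^4·(1 - t)^4 dt.
An antiderivative of t^4·(1 - t)^4 is t^5·(70·t^4 - 315·t^3 + 540·t^2 - 420·t + 126)/630; evaluating from 1/6 to 2/3 gives ≈ 0.00134318, while the full integral is 1/630.
This works out to P = 0.84620.

P ≈ 0.8462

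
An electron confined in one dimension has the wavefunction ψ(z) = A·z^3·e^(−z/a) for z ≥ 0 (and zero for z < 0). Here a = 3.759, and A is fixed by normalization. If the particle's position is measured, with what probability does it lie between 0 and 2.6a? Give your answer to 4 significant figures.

P ≈ 0.2676

|ψ|² is the probability density, so P = ∫_{0}^{2.6a} |ψ|² dz.
With A² fixed by ∫|ψ|² = 1, i.e. A² = (45·a^7/8)^(−1), substitute and integrate.
Substituting u = z/a, A² and the length scale cancel in the ratio: P = ∫_{0}^{2.6} u^6·e^(-2·u) du / ∫_{0}^{∞} u^6·e^(-2·u) du.
Using ∫ u^6·e^(-2·u) du = -(4·u^6 + 12·u^5 + 30·u^4 + 60·u^3 + 90·u^2 + 90·u + 45)·e^(-2·u)/8, the numerator is ≈ 1.50529 and the denominator is 45/8.
The result is P = 0.26761.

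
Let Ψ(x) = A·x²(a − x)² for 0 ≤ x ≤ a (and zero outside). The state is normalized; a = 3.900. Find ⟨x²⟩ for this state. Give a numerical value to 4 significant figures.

The expectation value is the |Ψ|²-weighted average of x^2: ∫ x^2|Ψ|² dx.
Evaluating both integrals, ⟨x²⟩ = 3·a^2/11.
With a = 3.900, ⟨x^2⟩ = 4.1482.

⟨x^2⟩ ≈ 4.148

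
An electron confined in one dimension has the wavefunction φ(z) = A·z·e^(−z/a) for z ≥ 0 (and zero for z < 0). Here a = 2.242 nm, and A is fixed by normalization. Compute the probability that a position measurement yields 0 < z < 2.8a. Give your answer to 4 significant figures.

P ≈ 0.9176

The probability is P = ∫ |φ|² dz over [0, 2.8a].
Since A² = 1/(a^3/4), this is the region integral divided by the full normalization integral.
In terms of u = z/a (A² and the length scale cancel between numerator and denominator), P = [∫_{0}^{2.8} u^2·e^(-2·u) du] / [∫_{0}^{∞} u^2·e^(-2·u) du].
An antiderivative of u^2·e^(-2·u) is -(2·u^2 + 2·u + 1)·e^(-2·u)/4; evaluating from 0 to 2.8 gives 1/4 - 557·e^(-28/5)/100, while the full integral is 1/4.
Taking the ratio, P = 0.91761.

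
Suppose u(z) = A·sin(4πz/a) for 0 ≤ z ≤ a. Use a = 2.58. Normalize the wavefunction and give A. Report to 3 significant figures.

A ≈ 0.880

The normalization condition is ∫|u|² dz = 1 from 0 to a.
The integral (without the A² prefactor) comes out to a/2.
So A² = (a/2)^(−1).
With a = 2.58: A² = 0.7752 and A = 0.8805.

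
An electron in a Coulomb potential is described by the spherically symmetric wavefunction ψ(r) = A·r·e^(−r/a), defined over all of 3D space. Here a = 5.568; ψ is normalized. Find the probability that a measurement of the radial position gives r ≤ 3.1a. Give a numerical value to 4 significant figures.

Integrate the radial probability density 4πr²|ψ|² over r ≤ 3.1a.
Normalization gives A² = 1/(3·π·a^5).
Let u = r/a; then A², 4π and the length scale all cancel, so P = ∫_{0}^{3.1} u^4·e^(-2·u) du ÷ ∫_{0}^{∞} u^4·e^(-2·u) du.
Using ∫ u^4·e^(-2·u) du = -(u^4/2 + u^3 + 3·u^2/2 + 3·u/2 + 3/4)·e^(-2·u), the numerator is ≈ 0.555617 and the denominator is 3/4.
Taking the ratio yields P = 0.74082.

P ≈ 0.7408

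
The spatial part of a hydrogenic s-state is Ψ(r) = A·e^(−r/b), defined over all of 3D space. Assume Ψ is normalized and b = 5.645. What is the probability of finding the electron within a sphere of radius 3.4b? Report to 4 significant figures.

P ≈ 0.9656

Integrate the radial probability density 4πr²|Ψ|² over r ≤ 3.4b.
Normalization gives A² = 1/(π·b^3).
In terms of u = r/b (A², 4π and the length scale all cancel between numerator and denominator), P = [∫_{0}^{3.4} u^2·e^(-2·u) du] / [∫_{0}^{∞} u^2·e^(-2·u) du].
Using ∫ u^2·e^(-2·u) du = -(2·u^2 + 2·u + 1)·e^(-2·u)/4, the numerator is 1/4 - 773·e^(-34/5)/100 and the denominator is 1/4.
This evaluates to P = 0.96556.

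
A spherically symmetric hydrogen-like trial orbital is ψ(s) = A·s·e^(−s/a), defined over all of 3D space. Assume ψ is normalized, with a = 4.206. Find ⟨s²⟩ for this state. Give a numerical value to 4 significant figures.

⟨s^2⟩ ≈ 132.7

⟨s²⟩ = ∫ s^2 |ψ|² 4πs² ds over the full domain.
Evaluating both integrals, ⟨s²⟩ = 15·a^2/2.
Putting a = 4.206 gives 132.68.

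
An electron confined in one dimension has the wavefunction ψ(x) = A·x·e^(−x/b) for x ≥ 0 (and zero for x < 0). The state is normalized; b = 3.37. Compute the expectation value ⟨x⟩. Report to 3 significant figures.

⟨x⟩ = ∫ x |ψ|² dx over the full domain.
Recall ∫₀^∞ x^m e^(−x/β) dx = m!·β^(m+1), evaluating both integrals, ⟨x⟩ = 3·b/2.
Putting b = 3.37 gives 5.055.

⟨x⟩ ≈ 5.06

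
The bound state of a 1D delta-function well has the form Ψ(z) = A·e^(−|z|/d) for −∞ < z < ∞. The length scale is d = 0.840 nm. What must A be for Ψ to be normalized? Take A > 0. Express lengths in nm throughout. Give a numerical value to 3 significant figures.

A ≈ 1.09 nm^(-1/2)

We need A² ∫|f|² dz = 1, taking the integral from −∞ to ∞.
∫|Ψ|² dz = A²·(d).
Plugging in d = 0.840 yields A = 1.091.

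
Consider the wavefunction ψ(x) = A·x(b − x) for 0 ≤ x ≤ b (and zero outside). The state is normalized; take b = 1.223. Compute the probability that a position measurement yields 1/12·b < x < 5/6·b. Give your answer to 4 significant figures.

The probability is P = ∫ |ψ|² dx over [1/12·b, 5/6·b].
Since A² = 1/(b^5/30), this is the region integral divided by the full normalization integral.
In terms of u = x/b (A² and the length scale cancel between numerator and denominator), P = [∫_{1/12}^{5/6} u^2·(1 - u)^2 du] / [∫_{0}^{1} u^2·(1 - u)^2 du].
Using ∫ u^2·(1 - u)^2 du = u^3·(6·u^2 - 15·u + 10)/30, the numerator is ≈ 0.0319806 and the denominator is 1/30.
Evaluating gives P = 4421/4608.

P ≈ 0.9594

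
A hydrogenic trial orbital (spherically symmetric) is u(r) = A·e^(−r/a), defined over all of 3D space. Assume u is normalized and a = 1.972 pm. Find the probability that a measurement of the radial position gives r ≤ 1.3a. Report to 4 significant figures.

Integrate the radial probability density 4πr²|u|² over r ≤ 1.3a.
The full normalization integral is A²·[π·a^3] = 1, fixing A².
Let t = r/a; then A², 4π and the length scale all cancel, so P = ∫_{0}^{1.3} t^2·e^(-2·t) dt ÷ ∫_{0}^{∞} t^2·e^(-2·t) dt.
With ∫ t^2·e^(-2·t) dt = -(2·t^2 + 2·t + 1)·e^(-2·t)/4 + C, the region integral is 1/4 - 349·e^(-13/5)/200 and the full one is 1/4.
The region integral divided by the full integral gives P = 0.48157.

P ≈ 0.4816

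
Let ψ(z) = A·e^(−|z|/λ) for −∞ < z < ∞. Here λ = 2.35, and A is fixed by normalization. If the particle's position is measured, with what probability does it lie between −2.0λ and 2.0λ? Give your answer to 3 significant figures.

P ≈ 0.982

|ψ|² is the probability density, so P = ∫_{−2.0λ}^{2.0λ} |ψ|² dz.
With A² fixed by ∫|ψ|² = 1, i.e. A² = (λ)^(−1), substitute and integrate.
By symmetry take twice the z ≥ 0 contribution in numerator and denominator; the 2's cancel. In terms of u = z/λ (A² and the length scale cancel between numerator and denominator), P = [∫_{0}^{2.0} e^(-2·u) du] / [∫_{0}^{∞} e^(-2·u) du].
With ∫ e^(-2·u) du = -e^(-2·u)/2 + C, the region integral is 1/2 - e^(-4)/2 and the full one is 1/2.
Evaluating gives P = 0.9817.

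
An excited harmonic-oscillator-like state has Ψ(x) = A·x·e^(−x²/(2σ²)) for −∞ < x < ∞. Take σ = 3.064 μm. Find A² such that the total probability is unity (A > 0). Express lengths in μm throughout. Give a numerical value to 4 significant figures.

A^2 ≈ 0.03923 μm^(-3)

Normalization requires ∫|Ψ|² dx = 1, integrated from −∞ to ∞.
∫|Ψ|² dx = A²·(√(π)·σ^3/2).
So A² = (√(π)·σ^3/2)^(−1).
Substituting σ = 3.064 gives A² = 0.039227, so A = 0.19806.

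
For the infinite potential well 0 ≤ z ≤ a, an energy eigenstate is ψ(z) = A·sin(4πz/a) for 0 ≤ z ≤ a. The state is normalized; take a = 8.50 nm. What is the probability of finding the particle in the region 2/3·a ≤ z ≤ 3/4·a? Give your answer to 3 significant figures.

P ≈ 0.0489

P = ∫_{2/3·a}^{3/4·a} |ψ(z)|² dz.
Since A² = 1/(a/2), this is the region integral divided by the full normalization integral.
In terms of u = z/a (A² and the length scale cancel between numerator and denominator), P = [∫_{2/3}^{3/4} sin(4·π·u)^2 du] / [∫_{0}^{1} sin(4·π·u)^2 du].
With ∫ sin(4·π·u)^2 du = u/2 - sin(4·π·u)·cos(4·π·u)/(8·π) + C, the region integral is -√(3)/(32·π) + 1/24 and the full one is 1/2.
The result is P = (-√(3)/16 + π/12)/π.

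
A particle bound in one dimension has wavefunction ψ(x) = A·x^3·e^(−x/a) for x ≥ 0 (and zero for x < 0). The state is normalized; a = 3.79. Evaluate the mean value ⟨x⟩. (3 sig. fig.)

⟨x⟩ = ∫ x |ψ|² dx over the full domain.
Using ∫₀^∞ xⁿ e^(−αx) dx = n!/αⁿ⁺¹, evaluating both integrals, ⟨x⟩ = 7·a/2.
With a = 3.79, ⟨x⟩ = 13.27.

⟨x⟩ ≈ 13.3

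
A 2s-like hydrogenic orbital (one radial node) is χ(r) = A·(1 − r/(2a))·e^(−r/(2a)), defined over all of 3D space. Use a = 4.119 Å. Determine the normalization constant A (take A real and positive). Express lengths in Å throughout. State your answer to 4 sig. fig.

A ≈ 0.02386 Å^(-3/2)

Normalization requires ∫|χ|² 4πr² dr = 1, integrated from 0 to ∞.
In 3D with spherical symmetry the volume element is 4πr² dr.
Recall ∫₀^∞ r^m e^(−r/β) dr = m!·β^(m+1), the integral (without the A² prefactor) comes out to 8·π·a^3.
Substituting a = 4.119 gives A² = 0.00056936, so A = 0.023861.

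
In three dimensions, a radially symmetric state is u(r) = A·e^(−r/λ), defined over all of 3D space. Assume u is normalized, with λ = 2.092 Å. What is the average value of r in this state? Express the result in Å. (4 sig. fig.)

By definition ⟨r⟩ = ∫ r |u(r)|² 4πr² dr.
Using ∫₀^∞ rⁿ e^(−αr) dr = n!/αⁿ⁺¹, since the A² factors cancel between numerator and denominator, ⟨r⟩ = 3·λ/2.
With λ = 2.092, ⟨r⟩ = 3.1380.

⟨r⟩ ≈ 3.138 Å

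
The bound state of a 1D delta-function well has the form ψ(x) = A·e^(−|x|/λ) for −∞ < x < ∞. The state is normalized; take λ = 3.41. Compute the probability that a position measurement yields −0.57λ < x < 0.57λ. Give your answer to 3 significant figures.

The probability is P = ∫ |ψ|² dx over [−0.57λ, 0.57λ].
The normalization integral ∫|ψ|²dx over the whole domain equals λ·A², and A² cancels in the ratio.
Both integrals are even about x = 0, so only the x ≥ 0 halves are needed (the factors of 2 cancel). Substituting u = x/λ, A² and the length scale cancel in the ratio: P = ∫_{0}^{0.57} e^(-2·u) du / ∫_{0}^{∞} e^(-2·u) du.
With ∫ e^(-2·u) du = -e^(-2·u)/2 + C, the region integral is 1/2 - e^(-57/50)/2 and the full one is 1/2.
Taking the ratio, P = 0.6802.

P ≈ 0.680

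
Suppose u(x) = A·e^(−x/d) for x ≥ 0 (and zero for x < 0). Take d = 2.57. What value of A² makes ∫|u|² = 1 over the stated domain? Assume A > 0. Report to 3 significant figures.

A^2 ≈ 0.778

The normalization condition is ∫|u|² dx = 1 from 0 to ∞.
Using ∫₀^∞ xⁿ e^(−αx) dx = n!/αⁿ⁺¹, with u = A·e^(−x/d), the integral evaluates to A²·[d/2].
So A² = (d/2)^(−1).
Substituting d = 2.57 gives A² = 0.7782, so A = 0.8822.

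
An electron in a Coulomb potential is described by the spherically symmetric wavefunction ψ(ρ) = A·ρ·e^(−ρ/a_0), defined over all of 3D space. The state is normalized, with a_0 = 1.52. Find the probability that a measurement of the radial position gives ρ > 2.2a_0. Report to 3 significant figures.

P ≈ 0.551

Integrate the radial probability density 4πρ²|ψ|² over ρ > 2.2a_0.
Normalization gives A² = 1/(3·π·a_0^5).
Substituting u = ρ/a_0, A², 4π and the length scale all cancel in the ratio: P = ∫_{2.2}^{∞} u^4·e^(-2·u) du / ∫_{0}^{∞} u^4·e^(-2·u) du.
Using ∫ u^4·e^(-2·u) du = -(u^4/2 + u^3 + 3·u^2/2 + 3·u/2 + 3/4)·e^(-2·u), the numerator is ≈ 0.41339 and the denominator is 3/4.
This evaluates to P = 0.5512.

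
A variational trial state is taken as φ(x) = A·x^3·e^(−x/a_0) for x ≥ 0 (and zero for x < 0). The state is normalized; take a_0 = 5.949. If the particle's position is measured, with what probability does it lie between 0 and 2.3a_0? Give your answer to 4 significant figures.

P ≈ 0.1820

|φ|² is the probability density, so P = ∫_{0}^{2.3a_0} |φ|² dx.
With A² fixed by ∫|φ|² = 1, i.e. A² = (45·a_0^7/8)^(−1), substitute and integrate.
In terms of u = x/a_0 (A² and the length scale cancel between numerator and denominator), P = [∫_{0}^{2.3} u^6·e^(-2·u) du] / [∫_{0}^{∞} u^6·e^(-2·u) du].
With ∫ u^6·e^(-2·u) du = -(4·u^6 + 12·u^5 + 30·u^4 + 60·u^3 + 90·u^2 + 90·u + 45)·e^(-2·u)/8 + C, the region integral is ≈ 1.02359 and the full one is 45/8.
The result is P = 0.18197.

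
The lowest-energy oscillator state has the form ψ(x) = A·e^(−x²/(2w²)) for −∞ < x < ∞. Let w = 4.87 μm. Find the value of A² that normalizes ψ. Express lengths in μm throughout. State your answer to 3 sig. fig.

A^2 ≈ 0.116 μm^(-1)

Normalization requires ∫|ψ|² dx = 1, integrated from −∞ to ∞.
Carrying out the integral gives A² · √(π)·w.
Setting this equal to 1 gives A² = 1/(√(π)·w).
Plugging in w = 4.87 yields A = 0.3404.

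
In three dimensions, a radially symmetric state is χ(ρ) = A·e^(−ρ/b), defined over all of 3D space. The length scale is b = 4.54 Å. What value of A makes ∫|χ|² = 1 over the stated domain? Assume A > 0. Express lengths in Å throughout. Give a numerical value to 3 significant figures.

A ≈ 0.0583 Å^(-3/2)

Normalization requires ∫|χ|² 4πρ² dρ = 1, integrated from 0 to ∞.
The angular integral contributes 4π, leaving ∫₀^∞ ρ²|χ|² dρ.
With χ = A·e^(−ρ/b), the integral evaluates to A²·[π·b^3].
So A² = (π·b^3)^(−1).
With b = 4.54: A² = 0.003402 and A = 0.05832.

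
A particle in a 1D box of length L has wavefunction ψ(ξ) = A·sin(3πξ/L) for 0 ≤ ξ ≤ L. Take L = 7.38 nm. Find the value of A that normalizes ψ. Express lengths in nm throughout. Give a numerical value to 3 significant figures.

The normalization condition is ∫|ψ|² dξ = 1 from 0 to L.
Carrying out the integral gives A² · L/2.
With L = 7.38: A² = 0.2710 and A = 0.5206.

A ≈ 0.521 nm^(-1/2)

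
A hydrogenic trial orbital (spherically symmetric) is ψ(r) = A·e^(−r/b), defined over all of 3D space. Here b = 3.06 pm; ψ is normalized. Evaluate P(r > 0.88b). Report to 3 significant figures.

P ≈ 0.741

Integrate the radial probability density 4πr²|ψ|² over r > 0.88b.
A² is fixed by ∫₀^∞ 4πr²|ψ|² dr = 1, i.e. A² = (π·b^3)^(−1).
Substituting u = r/b, A², 4π and the length scale all cancel in the ratio: P = ∫_{0.88}^{∞} u^2·e^(-2·u) du / ∫_{0}^{∞} u^2·e^(-2·u) du.
With ∫ u^2·e^(-2·u) du = -(2·u^2 + 2·u + 1)·e^(-2·u)/4 + C, the region integral is 2693·e^(-44/25)/2500 and the full one is 1/4.
The region integral divided by the full integral gives P = 0.7413.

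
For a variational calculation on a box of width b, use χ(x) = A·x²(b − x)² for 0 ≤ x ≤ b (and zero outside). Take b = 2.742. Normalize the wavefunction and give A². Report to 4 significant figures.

Normalization requires ∫|χ|² dx = 1, integrated from 0 to b.
Carrying out the integral gives A² · b^9/630.
So A² = (b^9/630)^(−1).
Substituting b = 2.742 gives A² = 0.071901, so A = 0.26814.

A^2 ≈ 0.07190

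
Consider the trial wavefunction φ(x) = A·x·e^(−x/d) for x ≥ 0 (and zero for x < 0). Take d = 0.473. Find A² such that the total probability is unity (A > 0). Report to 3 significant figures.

A^2 ≈ 37.8

Normalization requires ∫|φ|² dx = 1, integrated from 0 to ∞.
Using ∫₀^∞ xⁿ e^(−αx) dx = n!/αⁿ⁺¹, ∫|φ|² dx = A²·(d^3/4).
Hence A² = 1/[d^3/4].
Substituting d = 0.473 gives A² = 37.80, so A = 6.148.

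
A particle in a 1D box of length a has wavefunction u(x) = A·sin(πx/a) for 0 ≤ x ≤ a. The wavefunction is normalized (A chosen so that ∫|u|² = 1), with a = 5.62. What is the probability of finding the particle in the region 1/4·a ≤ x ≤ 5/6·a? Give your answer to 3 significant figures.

P = ∫_{1/4·a}^{5/6·a} |u(x)|² dx.
The normalization integral ∫|u|²dx over the whole domain equals a/2·A², and A² cancels in the ratio.
Let t = x/a; then A² and the length scale cancel, so P = ∫_{1/4}^{5/6} sin(π·t)^2 dt ÷ ∫_{0}^{1} sin(π·t)^2 dt.
With ∫ sin(π·t)^2 dt = t/2 - sin(2·π·t)/(4·π) + C, the region integral is √(3)/(8·π) + 1/(4·π) + 7/24 and the full one is 1/2.
The result is P = (3·√(3) + 6 + 7·π)/(12·π).

P ≈ 0.880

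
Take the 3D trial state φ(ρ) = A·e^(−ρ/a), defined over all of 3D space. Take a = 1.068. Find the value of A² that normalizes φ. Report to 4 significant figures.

We need A² ∫|f|² 4πρ² dρ = 1, taking the integral from 0 to ∞.
With φ = A·e^(−ρ/a), the integral evaluates to A²·[π·a^3].
Hence A² = 1/[π·a^3].
Substituting a = 1.068 gives A² = 0.26130, so A = 0.51117.

A^2 ≈ 0.2613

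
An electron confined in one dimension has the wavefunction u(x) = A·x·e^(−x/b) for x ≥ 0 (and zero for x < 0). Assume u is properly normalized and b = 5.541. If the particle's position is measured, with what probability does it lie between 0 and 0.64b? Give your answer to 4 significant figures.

P ≈ 0.1383

P = ∫_{0}^{0.64b} |u(x)|² dx.
The normalization integral ∫|u|²dx over the whole domain equals b^3/4·A², and A² cancels in the ratio.
Substituting t = x/b, A² and the length scale cancel in the ratio: P = ∫_{0}^{0.64} t^2·e^(-2·t) dt / ∫_{0}^{∞} t^2·e^(-2·t) dt.
An antiderivative of t^2·e^(-2·t) is -(2·t^2 + 2·t + 1)·e^(-2·t)/4; evaluating from 0 to 0.64 gives 1/4 - 1937·e^(-32/25)/2500, while the full integral is 1/4.
This works out to P = 0.13831.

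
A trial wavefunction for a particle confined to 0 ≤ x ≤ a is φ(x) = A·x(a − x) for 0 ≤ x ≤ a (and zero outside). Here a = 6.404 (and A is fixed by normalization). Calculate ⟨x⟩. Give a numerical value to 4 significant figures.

The expectation value is the |φ|²-weighted average of x: ∫ x|φ|² dx.
The ratio of the moment integral to the normalization integral gives ⟨x⟩ = a/2.
Putting a = 6.404 gives 3.2020.

⟨x⟩ ≈ 3.202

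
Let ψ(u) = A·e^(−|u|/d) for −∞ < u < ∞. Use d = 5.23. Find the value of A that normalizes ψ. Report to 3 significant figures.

We need A² ∫|f|² du = 1, taking the integral from −∞ to ∞.
Carrying out the integral gives A² · d.
So A² = (d)^(−1).
Substituting d = 5.23 gives A² = 0.1912, so A = 0.4373.

A ≈ 0.437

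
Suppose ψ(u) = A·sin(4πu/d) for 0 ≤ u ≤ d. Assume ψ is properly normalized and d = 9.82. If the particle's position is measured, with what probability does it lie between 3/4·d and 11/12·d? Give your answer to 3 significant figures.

P ≈ 0.201

|ψ|² is the probability density, so P = ∫_{3/4·d}^{11/12·d} |ψ|² du.
Since A² = 1/(d/2), this is the region integral divided by the full normalization integral.
Substituting t = u/d, A² and the length scale cancel in the ratio: P = ∫_{3/4}^{11/12} sin(4·π·t)^2 dt / ∫_{0}^{1} sin(4·π·t)^2 dt.
Using ∫ sin(4·π·t)^2 dt = t/2 - sin(4·π·t)·cos(4·π·t)/(8·π), the numerator is √(3)/(32·π) + 1/12 and the denominator is 1/2.
Evaluating gives P = (√(3)/16 + π/6)/π.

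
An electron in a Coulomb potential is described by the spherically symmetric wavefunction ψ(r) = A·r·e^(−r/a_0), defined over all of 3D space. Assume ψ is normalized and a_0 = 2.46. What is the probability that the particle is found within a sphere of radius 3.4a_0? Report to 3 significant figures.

P = ∫ |ψ|² 4πr² dr over r ≤ 3.4a_0.
A² is fixed by ∫₀^∞ 4πr²|ψ|² dr = 1, i.e. A² = (3·π·a_0^5)^(−1).
In terms of u = r/a_0 (A², 4π and the length scale all cancel between numerator and denominator), P = [∫_{0}^{3.4} u^4·e^(-2·u) du] / [∫_{0}^{∞} u^4·e^(-2·u) du].
With ∫ u^4·e^(-2·u) du = -(u^4/2 + u^3 + 3·u^2/2 + 3·u/2 + 3/4)·e^(-2·u) + C, the region integral is ≈ 0.60598 and the full one is 3/4.
Taking the ratio yields P = 0.8080.

P ≈ 0.808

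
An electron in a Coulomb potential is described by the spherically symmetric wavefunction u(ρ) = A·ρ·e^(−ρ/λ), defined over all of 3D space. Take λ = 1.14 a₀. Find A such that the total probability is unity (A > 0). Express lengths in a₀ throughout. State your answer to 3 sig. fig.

A ≈ 0.235 a₀^(-5/2)

Normalization requires ∫|u|² 4πρ² dρ = 1, integrated from 0 to ∞.
In 3D with spherical symmetry the volume element is 4πρ² dρ.
Recall ∫₀^∞ ρ^m e^(−ρ/β) dρ = m!·β^(m+1), with u = A·ρ·e^(−ρ/λ), the integral evaluates to A²·[3·π·λ^5].
Setting this equal to 1 gives A² = 1/(3·π·λ^5).
Plugging in λ = 1.14 yields A = 0.2347.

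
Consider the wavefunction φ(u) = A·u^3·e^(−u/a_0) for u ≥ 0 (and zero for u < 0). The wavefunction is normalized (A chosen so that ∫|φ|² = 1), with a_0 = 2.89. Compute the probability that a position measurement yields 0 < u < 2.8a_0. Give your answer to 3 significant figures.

P ≈ 0.330

P = ∫_{0}^{2.8a_0} |φ(u)|² du.
With A² fixed by ∫|φ|² = 1, i.e. A² = (45·a_0^7/8)^(−1), substitute and integrate.
Substituting t = u/a_0, A² and the length scale cancel in the ratio: P = ∫_{0}^{2.8} t^6·e^(-2·t) dt / ∫_{0}^{∞} t^6·e^(-2·t) dt.
Using ∫ t^6·e^(-2·t) dt = -(4·t^6 + 12·t^5 + 30·t^4 + 60·t^3 + 90·t^2 + 90·t + 45)·e^(-2·t)/8, the numerator is ≈ 1.8548 and the denominator is 45/8.
Evaluating gives P = 0.3297.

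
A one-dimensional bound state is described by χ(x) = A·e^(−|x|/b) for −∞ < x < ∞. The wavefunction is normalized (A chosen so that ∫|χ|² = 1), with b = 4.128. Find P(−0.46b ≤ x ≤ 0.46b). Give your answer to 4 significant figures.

The probability is P = ∫ |χ|² dx over [−0.46b, 0.46b].
With A² fixed by ∫|χ|² = 1, i.e. A² = (b)^(−1), substitute and integrate.
Both integrals are even about x = 0, so only the x ≥ 0 halves are needed (the factors of 2 cancel). Substituting u = x/b, A² and the length scale cancel in the ratio: P = ∫_{0}^{0.46} e^(-2·u) du / ∫_{0}^{∞} e^(-2·u) du.
With ∫ e^(-2·u) du = -e^(-2·u)/2 + C, the region integral is 1/2 - e^(-23/25)/2 and the full one is 1/2.
The result is P = 0.60148.

P ≈ 0.6015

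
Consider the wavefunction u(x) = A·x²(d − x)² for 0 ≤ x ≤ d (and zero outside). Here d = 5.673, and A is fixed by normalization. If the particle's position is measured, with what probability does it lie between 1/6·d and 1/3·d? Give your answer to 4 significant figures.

P ≈ 0.1359

|u|² is the probability density, so P = ∫_{1/6·d}^{1/3·d} |u|² dx.
With A² fixed by ∫|u|² = 1, i.e. A² = (d^9/630)^(−1), substitute and integrate.
Substituting t = x/d, A² and the length scale cancel in the ratio: P = ∫_{1/6}^{1/3} t^4·(1 - t)^4 dt / ∫_{0}^{1} t^4·(1 - t)^4 dt.
An antiderivative of t^4·(1 - t)^4 is t^5·(70·t^4 - 315·t^3 + 540·t^2 - 420·t + 126)/630; evaluating from 1/6 to 1/3 gives ≈ 0.000215708, while the full integral is 1/630.
Taking the ratio, P = 0.13590.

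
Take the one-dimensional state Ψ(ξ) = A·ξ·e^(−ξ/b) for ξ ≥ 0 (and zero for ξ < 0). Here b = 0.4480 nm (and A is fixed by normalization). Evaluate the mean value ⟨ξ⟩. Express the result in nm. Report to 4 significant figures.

⟨ξ⟩ ≈ 0.6720 nm

By definition ⟨ξ⟩ = ∫ ξ |Ψ(ξ)|² dξ.
Evaluating both integrals, ⟨ξ⟩ = 3·b/2.
With b = 0.4480, ⟨ξ⟩ = 0.67200.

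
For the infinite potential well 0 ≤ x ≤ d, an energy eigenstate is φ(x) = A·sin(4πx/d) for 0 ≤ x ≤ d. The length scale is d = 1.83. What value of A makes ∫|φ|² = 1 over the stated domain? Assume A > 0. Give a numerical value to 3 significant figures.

A ≈ 1.05

We need A² ∫|f|² dx = 1, taking the integral from 0 to d.
Carrying out the integral gives A² · d/2.
Setting this equal to 1 gives A² = 1/(d/2).
With d = 1.83: A² = 1.093 and A = 1.045.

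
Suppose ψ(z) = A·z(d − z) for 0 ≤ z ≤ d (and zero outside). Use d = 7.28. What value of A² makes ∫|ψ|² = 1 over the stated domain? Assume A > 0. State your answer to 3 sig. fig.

Require ∫ |ψ|² dz = 1 over the whole domain.
Expanding the polynomial and integrating term by term, carrying out the integral gives A² · d^5/30.
Substituting d = 7.28 gives A² = 0.001467, so A = 0.03830.

A^2 ≈ 0.00147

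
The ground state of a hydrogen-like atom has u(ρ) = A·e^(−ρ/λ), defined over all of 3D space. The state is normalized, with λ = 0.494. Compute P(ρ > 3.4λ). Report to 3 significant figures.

With dV = 4πρ²dρ, the probability is ∫|u|² dV over ρ > 3.4λ.
A² is fixed by ∫₀^∞ 4πρ²|u|² dρ = 1, i.e. A² = (π·λ^3)^(−1).
In terms of t = ρ/λ (A², 4π and the length scale all cancel between numerator and denominator), P = [∫_{3.4}^{∞} t^2·e^(-2·t) dt] / [∫_{0}^{∞} t^2·e^(-2·t) dt].
An antiderivative of t^2·e^(-2·t) is -(2·t^2 + 2·t + 1)·e^(-2·t)/4; evaluating from 3.4 to ∞ gives 773·e^(-34/5)/100, while the full integral is 1/4.
The region integral divided by the full integral gives P = 0.03444.

P ≈ 0.0344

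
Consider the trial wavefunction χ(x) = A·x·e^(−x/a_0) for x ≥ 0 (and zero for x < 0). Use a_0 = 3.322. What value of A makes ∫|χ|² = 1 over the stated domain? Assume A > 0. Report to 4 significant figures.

A ≈ 0.3303

The normalization condition is ∫|χ|² dx = 1 from 0 to ∞.
The integral (without the A² prefactor) comes out to a_0^3/4.
Hence A² = 1/[a_0^3/4].
Plugging in a_0 = 3.322 yields A = 0.33032.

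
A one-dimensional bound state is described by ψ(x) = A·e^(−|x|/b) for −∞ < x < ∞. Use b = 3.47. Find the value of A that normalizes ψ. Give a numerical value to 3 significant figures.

A ≈ 0.537

The normalization condition is ∫|ψ|² dx = 1 from −∞ to ∞.
Carrying out the integral gives A² · b.
Setting this equal to 1 gives A² = 1/(b).
Plugging in b = 3.47 yields A = 0.5368.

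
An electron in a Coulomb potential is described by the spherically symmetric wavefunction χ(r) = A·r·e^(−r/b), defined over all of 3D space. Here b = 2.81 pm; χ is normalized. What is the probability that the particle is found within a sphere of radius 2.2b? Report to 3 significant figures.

With dV = 4πr²dr, the probability is ∫|χ|² dV over r ≤ 2.2b.
The full normalization integral is A²·[3·π·b^5] = 1, fixing A².
Let u = r/b; then A², 4π and the length scale all cancel, so P = ∫_{0}^{2.2} u^4·e^(-2·u) du ÷ ∫_{0}^{∞} u^4·e^(-2·u) du.
With ∫ u^4·e^(-2·u) du = -(u^4/2 + u^3 + 3·u^2/2 + 3·u/2 + 3/4)·e^(-2·u) + C, the region integral is ≈ 0.33661 and the full one is 3/4.
This evaluates to P = 0.4488.

P ≈ 0.449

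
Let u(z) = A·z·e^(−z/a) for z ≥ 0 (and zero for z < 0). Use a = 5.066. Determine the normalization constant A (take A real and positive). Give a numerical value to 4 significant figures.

A ≈ 0.1754

Require ∫ |u|² dz = 1 over the whole domain.
The integral (without the A² prefactor) comes out to a^3/4.
Hence A² = 1/[a^3/4].
Substituting a = 5.066 gives A² = 0.030766, so A = 0.17540.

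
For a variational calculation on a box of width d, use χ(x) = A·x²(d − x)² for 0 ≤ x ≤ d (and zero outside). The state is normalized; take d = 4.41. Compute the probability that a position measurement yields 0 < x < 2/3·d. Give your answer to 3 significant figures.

P = ∫_{0}^{2/3·d} |χ(x)|² dx.
Since A² = 1/(d^9/630), this is the region integral divided by the full normalization integral.
Let u = x/d; then A² and the length scale cancel, so P = ∫_{0}^{2/3} u^4·(1 - u)^4 du ÷ ∫_{0}^{1} u^4·(1 - u)^4 du.
With ∫ u^4·(1 - u)^4 du = u^5·(70·u^4 - 315·u^3 + 540·u^2 - 420·u + 126)/630 + C, the region integral is ≈ 0.0013574 and the full one is 1/630.
Taking the ratio, P = 0.8552.

P ≈ 0.855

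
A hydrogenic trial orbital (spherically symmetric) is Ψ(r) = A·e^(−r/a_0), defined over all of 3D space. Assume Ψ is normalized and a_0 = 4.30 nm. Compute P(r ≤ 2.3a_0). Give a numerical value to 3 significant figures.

P ≈ 0.837

P = ∫ |Ψ|² 4πr² dr over r ≤ 2.3a_0.
The full normalization integral is A²·[π·a_0^3] = 1, fixing A².
In terms of u = r/a_0 (A², 4π and the length scale all cancel between numerator and denominator), P = [∫_{0}^{2.3} u^2·e^(-2·u) du] / [∫_{0}^{∞} u^2·e^(-2·u) du].
Using ∫ u^2·e^(-2·u) du = -(2·u^2 + 2·u + 1)·e^(-2·u)/4, the numerator is 1/4 - 809·e^(-23/5)/200 and the denominator is 1/4.
Taking the ratio yields P = 0.8374.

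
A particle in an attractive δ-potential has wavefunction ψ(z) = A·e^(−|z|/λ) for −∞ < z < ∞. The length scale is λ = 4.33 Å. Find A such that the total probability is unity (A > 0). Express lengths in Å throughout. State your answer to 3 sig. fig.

A ≈ 0.481 Å^(-1/2)

The normalization condition is ∫|ψ|² dz = 1 from −∞ to ∞.
With ψ = A·e^(−|z|/λ), the integral evaluates to A²·[λ].
So A² = (λ)^(−1).
Plugging in λ = 4.33 yields A = 0.4806.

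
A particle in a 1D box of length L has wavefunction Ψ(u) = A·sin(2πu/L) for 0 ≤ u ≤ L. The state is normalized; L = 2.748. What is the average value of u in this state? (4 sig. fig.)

⟨u⟩ = ∫ u |Ψ|² du over the full domain.
Evaluating both integrals, ⟨u⟩ = L/2.
Putting L = 2.748 gives 1.3740.

⟨u⟩ ≈ 1.374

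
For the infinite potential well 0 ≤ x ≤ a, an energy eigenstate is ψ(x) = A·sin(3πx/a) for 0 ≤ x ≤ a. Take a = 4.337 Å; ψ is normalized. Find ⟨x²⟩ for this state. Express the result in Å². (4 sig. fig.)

The expectation value is the |ψ|²-weighted average of x^2: ∫ x^2|ψ|² dx.
With ∫₀^a sin²(nπx/a) dx = a/2, since the A² factors cancel between numerator and denominator, ⟨x²⟩ = -a^2/(18·π^2) + a^2/3.
With a = 4.337, ⟨x^2⟩ = 6.1640.

⟨x^2⟩ ≈ 6.164 Å^2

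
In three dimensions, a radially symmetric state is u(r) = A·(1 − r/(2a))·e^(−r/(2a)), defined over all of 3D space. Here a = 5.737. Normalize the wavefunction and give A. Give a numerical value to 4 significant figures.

A ≈ 0.01452

Require ∫ |u|² 4πr² dr = 1 over the whole domain.
The angular integral contributes 4π, leaving ∫₀^∞ r²|u|² dr.
With ∫₀^∞ r^4 e^(−αr) dr = 4!/α^5, ∫|u|² 4πr² dr = A²·(8·π·a^3).
Hence A² = 1/[8·π·a^3].
With a = 5.737: A² = 0.00021072 and A = 0.014516.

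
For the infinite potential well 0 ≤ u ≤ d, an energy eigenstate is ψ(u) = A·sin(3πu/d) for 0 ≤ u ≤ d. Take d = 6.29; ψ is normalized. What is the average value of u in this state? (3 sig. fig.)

⟨u⟩ = ∫ u |ψ|² du over the full domain.
Since the A² factors cancel between numerator and denominator, ⟨u⟩ = d/2.
Putting d = 6.29 gives 3.145.

⟨u⟩ ≈ 3.15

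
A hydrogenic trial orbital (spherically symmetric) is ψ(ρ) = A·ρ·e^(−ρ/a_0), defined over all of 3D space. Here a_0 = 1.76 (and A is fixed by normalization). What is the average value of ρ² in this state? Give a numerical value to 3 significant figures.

⟨ρ^2⟩ ≈ 23.2

By definition ⟨ρ²⟩ = ∫ ρ^2 |ψ(ρ)|² 4πρ² dρ.
Since the A² factors cancel between numerator and denominator, ⟨ρ²⟩ = 15·a_0^2/2.
Putting a_0 = 1.76 gives 23.23.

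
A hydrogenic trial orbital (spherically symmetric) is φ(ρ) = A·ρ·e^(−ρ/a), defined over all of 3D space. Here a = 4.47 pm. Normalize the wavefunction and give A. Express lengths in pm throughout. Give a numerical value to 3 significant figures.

A ≈ 0.00771 pm^(-5/2)

Require ∫ |φ|² 4πρ² dρ = 1 over the whole domain.
With ∫₀^∞ ρ^4 e^(−αρ) dρ = 4!/α^5, the integral (without the A² prefactor) comes out to 3·π·a^5.
With a = 4.47: A² = 0.00005946 and A = 0.007711.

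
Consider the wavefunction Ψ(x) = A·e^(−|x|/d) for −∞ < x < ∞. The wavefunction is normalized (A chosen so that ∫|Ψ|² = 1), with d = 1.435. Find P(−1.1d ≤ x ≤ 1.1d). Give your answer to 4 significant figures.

P ≈ 0.8892

P = ∫_{−1.1d}^{1.1d} |Ψ(x)|² dx.
With A² fixed by ∫|Ψ|² = 1, i.e. A² = (d)^(−1), substitute and integrate.
By symmetry take twice the x ≥ 0 contribution in numerator and denominator; the 2's cancel. Substituting u = x/d, A² and the length scale cancel in the ratio: P = ∫_{0}^{1.1} e^(-2·u) du / ∫_{0}^{∞} e^(-2·u) du.
Using ∫ e^(-2·u) du = -e^(-2·u)/2, the numerator is 1/2 - e^(-11/5)/2 and the denominator is 1/2.
Taking the ratio, P = 0.88920.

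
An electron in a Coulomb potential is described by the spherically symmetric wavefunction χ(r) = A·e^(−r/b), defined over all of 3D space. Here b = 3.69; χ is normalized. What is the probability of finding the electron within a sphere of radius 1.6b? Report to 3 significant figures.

P ≈ 0.620

With dV = 4πr²dr, the probability is ∫|χ|² dV over r ≤ 1.6b.
Normalization gives A² = 1/(π·b^3).
Substituting u = r/b, A², 4π and the length scale all cancel in the ratio: P = ∫_{0}^{1.6} u^2·e^(-2·u) du / ∫_{0}^{∞} u^2·e^(-2·u) du.
An antiderivative of u^2·e^(-2·u) is -(2·u^2 + 2·u + 1)·e^(-2·u)/4; evaluating from 0 to 1.6 gives 1/4 - 233·e^(-16/5)/100, while the full integral is 1/4.
The region integral divided by the full integral gives P = 0.6201.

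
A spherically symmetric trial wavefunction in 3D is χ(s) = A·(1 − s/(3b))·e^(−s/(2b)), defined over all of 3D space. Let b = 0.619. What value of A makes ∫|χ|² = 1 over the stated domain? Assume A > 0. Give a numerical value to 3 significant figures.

The normalization condition is ∫|χ|² 4πs² ds = 1 from 0 to ∞.
Using ∫₀^∞ sⁿ e^(−αs) ds = n!/αⁿ⁺¹, the integral (without the A² prefactor) comes out to 8·π·b^3/3.
Setting this equal to 1 gives A² = 1/(8·π·b^3/3).
With b = 0.619: A² = 0.5033 and A = 0.7094.

A ≈ 0.709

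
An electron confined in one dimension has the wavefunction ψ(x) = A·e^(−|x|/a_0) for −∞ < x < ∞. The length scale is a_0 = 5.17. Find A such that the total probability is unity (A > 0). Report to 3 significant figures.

Require ∫ |ψ|² dx = 1 over the whole domain.
Using ∫₀^∞ xⁿ e^(−αx) dx = n!/αⁿ⁺¹, ∫|ψ|² dx = A²·(a_0).
Plugging in a_0 = 5.17 yields A = 0.4398.

A ≈ 0.440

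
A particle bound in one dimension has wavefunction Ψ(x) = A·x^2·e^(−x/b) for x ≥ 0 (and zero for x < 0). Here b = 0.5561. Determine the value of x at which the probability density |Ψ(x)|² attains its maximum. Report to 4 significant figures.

Differentiate |Ψ(x)|² with respect to x and set to zero.
This gives x = 2·b.
With b = 0.5561, the most probable position is 1.1122.

x ≈ 1.112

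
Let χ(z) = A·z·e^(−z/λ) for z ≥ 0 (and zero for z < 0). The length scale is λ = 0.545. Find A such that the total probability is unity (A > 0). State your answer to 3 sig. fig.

We need A² ∫|f|² dz = 1, taking the integral from 0 to ∞.
Using ∫₀^∞ zⁿ e^(−αz) dz = n!/αⁿ⁺¹, carrying out the integral gives A² · λ^3/4.
So A² = (λ^3/4)^(−1).
Substituting λ = 0.545 gives A² = 24.71, so A = 4.971.

A ≈ 4.97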